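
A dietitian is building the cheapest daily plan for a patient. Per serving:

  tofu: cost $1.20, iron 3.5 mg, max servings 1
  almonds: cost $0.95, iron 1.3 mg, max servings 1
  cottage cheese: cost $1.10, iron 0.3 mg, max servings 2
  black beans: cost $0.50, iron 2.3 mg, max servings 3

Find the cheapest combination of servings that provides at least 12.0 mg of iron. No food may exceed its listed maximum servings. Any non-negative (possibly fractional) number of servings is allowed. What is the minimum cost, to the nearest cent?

$4.75

Cost per mg of iron: black beans $0.2174, tofu $0.3429, almonds $0.7308, cottage cheese $3.6667.
Take 3 servings of black beans: +6.9 mg iron for $1.50 (total $1.50, still need 5.1 mg).
Take 1 serving of tofu: +3.5 mg iron for $1.20 (total $2.70, still need 1.6 mg).
Take 1 serving of almonds: +1.3 mg iron for $0.95 (total $3.65, still need 0.3 mg).
Take 1 serving of cottage cheese: +0.3 mg iron for $1.10 (total $4.75, still need 0.0 mg).
Filling from the cheapest source first is optimal under one linear minimum: $4.75.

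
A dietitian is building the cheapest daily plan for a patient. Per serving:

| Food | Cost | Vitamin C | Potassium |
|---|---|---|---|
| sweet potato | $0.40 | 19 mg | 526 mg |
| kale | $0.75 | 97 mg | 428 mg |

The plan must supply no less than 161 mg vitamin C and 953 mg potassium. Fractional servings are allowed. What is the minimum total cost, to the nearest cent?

$1.38

At the optimum either one food covers both requirements or two foods hit both targets exactly; no other combination can be cheaper.
sweet potato only: max(161/19, 953/526) = 8.474 servings → $3.39.
kale only: max(161/97, 953/428) = 2.227 servings → $1.67.
sweet potato + kale with both tight: 0.5487 servings and 1.552 servings → $1.38.
So the least-cost plan costs $1.38.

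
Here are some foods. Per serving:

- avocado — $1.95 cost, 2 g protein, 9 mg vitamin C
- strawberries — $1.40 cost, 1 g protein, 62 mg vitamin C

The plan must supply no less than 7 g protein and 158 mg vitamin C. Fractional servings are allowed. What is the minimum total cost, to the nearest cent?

For a min-cost LP with two ≥-constraints, a basic feasible solution has at most two positive variables.
avocado only: max(7/2, 158/9) = 17.56 servings → $34.23.
strawberries only: max(7/1, 158/62) = 7 servings → $9.80.
avocado + strawberries with both tight: 2.4 servings and 2.2 servings → $7.76.
So the least-cost plan costs $7.76.

$7.76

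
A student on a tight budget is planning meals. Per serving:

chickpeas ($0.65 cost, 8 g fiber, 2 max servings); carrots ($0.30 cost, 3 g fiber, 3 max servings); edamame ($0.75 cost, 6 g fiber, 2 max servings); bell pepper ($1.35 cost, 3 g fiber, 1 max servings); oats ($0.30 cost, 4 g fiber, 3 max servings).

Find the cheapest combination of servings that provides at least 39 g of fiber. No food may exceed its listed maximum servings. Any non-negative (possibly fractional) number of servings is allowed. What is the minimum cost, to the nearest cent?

Cost per g of fiber: oats $0.0750, chickpeas $0.0813, carrots $0.1000, edamame $0.1250, bell pepper $0.4500.
Take 3 servings of oats: +12.0 g fiber for $0.90 (total $0.90, still need 27.0 g).
Take 2 servings of chickpeas: +16.0 g fiber for $1.30 (total $2.20, still need 11.0 g).
Take 3 servings of carrots: +9.0 g fiber for $0.90 (total $3.10, still need 2.0 g).
Take 0.3333 servings of edamame: +2.0 g fiber for $0.25 (total $3.35, still need 0.0 g).
Greedy by cheapest-per-g is optimal for a single linear constraint, so the minimum cost is $3.35.

$3.35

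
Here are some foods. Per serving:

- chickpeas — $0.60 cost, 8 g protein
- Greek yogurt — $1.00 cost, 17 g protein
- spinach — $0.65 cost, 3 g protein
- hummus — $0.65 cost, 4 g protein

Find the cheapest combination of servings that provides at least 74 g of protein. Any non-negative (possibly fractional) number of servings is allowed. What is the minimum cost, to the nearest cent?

$4.35

Cost per g of protein: Greek yogurt $0.0588, chickpeas $0.0750, hummus $0.1625, spinach $0.2167.
With no serving limits, use only Greek yogurt: 74 g / 17 g = 4.353 servings × $1.00 = $4.35.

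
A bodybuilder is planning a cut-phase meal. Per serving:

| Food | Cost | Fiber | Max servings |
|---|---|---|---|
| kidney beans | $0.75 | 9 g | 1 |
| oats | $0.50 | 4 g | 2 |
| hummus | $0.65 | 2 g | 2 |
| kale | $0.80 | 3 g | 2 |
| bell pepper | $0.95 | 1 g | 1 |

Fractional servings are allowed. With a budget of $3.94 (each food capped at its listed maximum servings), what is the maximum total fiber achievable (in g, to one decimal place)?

Fiber per dollar: kidney beans 12, oats 8, kale 3.75, hummus 3.077, bell pepper 1.053.
Take 1 serving of kidney beans: spends $0.75, +9.0 g fiber (running total 9.0 g).
Take 2 servings of oats: spends $1.00, +8.0 g fiber (running total 17.0 g).
Take 2 servings of kale: spends $1.60, +6.0 g fiber (running total 23.0 g).
Take 0.9077 servings of hummus: spends $0.59, +1.8 g fiber (running total 24.8 g).
Filling greedily by fiber-per-dollar is optimal for one linear limit, giving 24.8 g.

24.8 g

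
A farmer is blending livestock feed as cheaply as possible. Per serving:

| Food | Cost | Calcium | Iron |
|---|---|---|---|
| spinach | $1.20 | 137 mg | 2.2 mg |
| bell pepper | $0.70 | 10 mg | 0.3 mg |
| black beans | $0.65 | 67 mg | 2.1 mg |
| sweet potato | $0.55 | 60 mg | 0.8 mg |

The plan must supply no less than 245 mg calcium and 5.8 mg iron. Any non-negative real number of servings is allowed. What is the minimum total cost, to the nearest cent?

This is a tiny linear program; its minimum lies at a vertex of the feasible set. List the vertices and price them.
spinach only: max(245/137, 5.8/2.2) = 2.636 servings → $3.16.
bell pepper only: max(245/10, 5.8/0.3) = 24.5 servings → $17.15.
black beans only: max(245/67, 5.8/2.1) = 3.657 servings → $2.38.
sweet potato only: max(245/60, 5.8/0.8) = 7.25 servings → $3.99.
spinach + bell pepper with both tight: 0.8115 servings and 13.38 servings → $10.34.
spinach + black beans with both tight: 0.8974 servings and 1.822 servings → $2.26.
spinach + sweet potato: the both-tight solution has a negative serving — not a feasible corner.
bell pepper + black beans: the both-tight solution has a negative serving — not a feasible corner.
bell pepper + sweet potato with both tight: 15.2 servings and 1.55 servings → $11.49.
black beans + sweet potato with both tight: 2.099 servings and 1.739 servings → $2.32.
The minimum over all feasible corners is $2.26.

$2.26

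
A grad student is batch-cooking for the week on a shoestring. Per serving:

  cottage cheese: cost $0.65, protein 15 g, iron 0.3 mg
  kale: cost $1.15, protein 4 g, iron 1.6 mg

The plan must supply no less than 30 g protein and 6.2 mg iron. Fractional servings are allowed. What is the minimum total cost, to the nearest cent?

Minimising a linear cost over {protein ≥ 30, iron ≥ 6.2, servings ≥ 0} — the optimum is at a vertex, using one or two foods.
cottage cheese only: max(30/15, 6.2/0.3) = 20.67 servings → $13.43.
kale only: max(30/4, 6.2/1.6) = 7.5 servings → $8.62.
cottage cheese + kale with both tight: 1.018 servings and 3.684 servings → $4.90.
The minimum over all feasible corners is $4.90.

$4.90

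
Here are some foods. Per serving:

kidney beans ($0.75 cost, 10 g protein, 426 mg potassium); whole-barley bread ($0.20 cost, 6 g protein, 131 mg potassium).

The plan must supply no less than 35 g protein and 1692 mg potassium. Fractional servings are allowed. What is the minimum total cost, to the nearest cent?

The cheapest plan sits at a corner of the feasible region — with two constraints it uses at most two foods.
kidney beans only: max(35/10, 1692/426) = 3.972 servings → $2.98.
whole-barley bread only: max(35/6, 1692/131) = 12.92 servings → $2.58.
kidney beans + whole-barley bread: the both-tight solution has a negative serving — not a feasible corner.
Cheapest feasible corner: $2.58.

$2.58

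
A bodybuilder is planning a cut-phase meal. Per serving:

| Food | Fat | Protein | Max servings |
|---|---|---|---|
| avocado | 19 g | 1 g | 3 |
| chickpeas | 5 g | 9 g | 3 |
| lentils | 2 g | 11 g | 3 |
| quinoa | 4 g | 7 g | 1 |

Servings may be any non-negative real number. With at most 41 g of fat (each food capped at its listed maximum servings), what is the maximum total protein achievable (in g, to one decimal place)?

Protein per g fat: lentils 5.5, chickpeas 1.8, quinoa 1.75, avocado 0.05263.
Take 3 servings of lentils: uses 6 g fat, +33.0 g protein (running total 33.0 g).
Take 3 servings of chickpeas: uses 15 g fat, +27.0 g protein (running total 60.0 g).
Take 1 serving of quinoa: uses 4 g fat, +7.0 g protein (running total 67.0 g).
Take 0.8421 servings of avocado: uses 16 g fat, +0.8 g protein (running total 67.8 g).
Greedy by best ratio exhausts the fat allowance optimally: 67.8 g.

67.8 g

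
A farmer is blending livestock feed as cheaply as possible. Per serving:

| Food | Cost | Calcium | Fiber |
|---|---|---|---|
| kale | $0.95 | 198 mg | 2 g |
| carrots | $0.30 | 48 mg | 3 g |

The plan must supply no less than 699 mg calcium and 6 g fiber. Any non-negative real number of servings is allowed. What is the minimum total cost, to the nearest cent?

An LP optimum is at a vertex; with two nutrient constraints at most two foods are used. Check each candidate.
kale only: max(699/198, 6/2) = 3.53 servings → $3.35.
carrots only: max(699/48, 6/3) = 14.56 servings → $4.37.
kale + carrots: the both-tight solution has a negative serving — not a feasible corner.
Cheapest feasible corner: $3.35.

$3.35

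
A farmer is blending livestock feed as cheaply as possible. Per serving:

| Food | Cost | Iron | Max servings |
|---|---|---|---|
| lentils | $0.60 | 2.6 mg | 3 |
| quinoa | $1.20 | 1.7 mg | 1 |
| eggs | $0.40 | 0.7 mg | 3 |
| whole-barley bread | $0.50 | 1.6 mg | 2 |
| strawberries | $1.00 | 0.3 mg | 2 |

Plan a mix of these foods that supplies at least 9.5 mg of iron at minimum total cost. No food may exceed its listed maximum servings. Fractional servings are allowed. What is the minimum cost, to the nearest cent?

Cost per mg of iron: lentils $0.2308, whole-barley bread $0.3125, eggs $0.5714, quinoa $0.7059, strawberries $3.3333.
Take 3 servings of lentils: +7.8 mg iron for $1.80 (total $1.80, still need 1.7 mg).
Take 1.062 servings of whole-barley bread: +1.7 mg iron for $0.53 (total $2.33, still need 0.0 mg).
Filling from the cheapest source first is optimal under one linear minimum: $2.33.

$2.33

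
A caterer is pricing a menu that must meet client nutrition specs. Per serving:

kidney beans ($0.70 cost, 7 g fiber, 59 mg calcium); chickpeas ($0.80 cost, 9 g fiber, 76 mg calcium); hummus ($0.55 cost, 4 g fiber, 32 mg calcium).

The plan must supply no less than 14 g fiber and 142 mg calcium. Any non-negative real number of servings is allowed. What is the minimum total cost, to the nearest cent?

$1.49

kidney beans only: max(14/7, 142/59) = 2.407 servings → $1.68.
chickpeas only: max(14/9, 142/76) = 1.868 servings → $1.49.
hummus only: max(14/4, 142/32) = 4.438 servings → $2.44.
kidney beans + chickpeas: the both-tight solution has a negative serving — not a feasible corner.
kidney beans + hummus: intersection lies outside the first quadrant.
chickpeas + hummus: the both-tight solution has a negative serving — not a feasible corner.
So the least-cost plan costs $1.49.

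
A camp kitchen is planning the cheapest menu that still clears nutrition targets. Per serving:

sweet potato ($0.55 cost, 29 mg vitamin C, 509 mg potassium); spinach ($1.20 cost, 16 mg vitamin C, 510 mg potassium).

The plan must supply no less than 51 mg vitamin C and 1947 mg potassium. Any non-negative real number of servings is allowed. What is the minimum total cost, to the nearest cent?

Compare the cost at each extreme point of the feasible region.
sweet potato only: max(51/29, 1947/509) = 3.825 servings → $2.10.
spinach only: max(51/16, 1947/510) = 3.818 servings → $4.58.
sweet potato + spinach: intersection lies outside the first quadrant.
Cheapest feasible corner: $2.10.

$2.10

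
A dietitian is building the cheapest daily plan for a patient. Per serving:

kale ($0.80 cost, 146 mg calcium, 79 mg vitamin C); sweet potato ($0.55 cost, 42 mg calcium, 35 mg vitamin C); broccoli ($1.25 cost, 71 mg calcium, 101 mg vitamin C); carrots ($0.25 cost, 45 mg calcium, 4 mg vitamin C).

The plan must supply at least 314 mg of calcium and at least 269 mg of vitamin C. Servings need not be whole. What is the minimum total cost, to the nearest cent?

$2.72

At the optimum either one food covers both requirements or two foods hit both targets exactly; no other combination can be cheaper.
kale only: max(314/146, 269/79) = 3.405 servings → $2.72.
sweet potato only: max(314/42, 269/35) = 7.686 servings → $4.23.
broccoli only: max(314/71, 269/101) = 4.423 servings → $5.53.
carrots only: max(314/45, 269/4) = 67.25 servings → $16.81.
kale + sweet potato: intersection lies outside the first quadrant.
kale + broccoli with both tight: 1.381 servings and 1.583 servings → $3.08.
kale + carrots with both targets exact would need a negative amount; discard.
sweet potato + broccoli with both tight: 7.18 servings and 0.1753 servings → $4.17.
sweet potato + carrots: intersection lies outside the first quadrant.
broccoli + carrots with both tight: 2.546 servings and 2.961 servings → $3.92.
The minimum over all feasible corners is $2.72.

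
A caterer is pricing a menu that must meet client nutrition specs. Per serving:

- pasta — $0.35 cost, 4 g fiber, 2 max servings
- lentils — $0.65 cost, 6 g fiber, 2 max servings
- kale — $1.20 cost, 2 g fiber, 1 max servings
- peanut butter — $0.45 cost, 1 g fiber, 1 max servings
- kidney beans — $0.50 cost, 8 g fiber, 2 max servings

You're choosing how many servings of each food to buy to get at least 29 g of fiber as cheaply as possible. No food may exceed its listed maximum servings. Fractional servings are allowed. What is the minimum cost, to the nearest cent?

$2.24

Cost per g of fiber: kidney beans $0.0625, pasta $0.0875, lentils $0.1083, peanut butter $0.4500, kale $0.6000.
Take 2 servings of kidney beans: +16.0 g fiber for $1.00 (total $1.00, still need 13.0 g).
Take 2 servings of pasta: +8.0 g fiber for $0.70 (total $1.70, still need 5.0 g).
Take 0.8333 servings of lentils: +5.0 g fiber for $0.54 (total $2.24, still need 0.0 g).
Filling from the cheapest source first is optimal under one linear minimum: $2.24.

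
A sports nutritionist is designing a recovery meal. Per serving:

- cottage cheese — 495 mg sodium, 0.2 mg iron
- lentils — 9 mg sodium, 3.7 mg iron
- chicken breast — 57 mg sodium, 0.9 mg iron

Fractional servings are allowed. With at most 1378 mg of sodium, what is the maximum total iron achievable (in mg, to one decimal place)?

Iron per mg sodium: lentils 0.4111, chicken breast 0.01579, cottage cheese 0.000404.
With no serving limits, spend the whole sodium allowance on lentils: 1378 mg / 9 mg × 3.7 mg = 566.5 mg.

566.5 mg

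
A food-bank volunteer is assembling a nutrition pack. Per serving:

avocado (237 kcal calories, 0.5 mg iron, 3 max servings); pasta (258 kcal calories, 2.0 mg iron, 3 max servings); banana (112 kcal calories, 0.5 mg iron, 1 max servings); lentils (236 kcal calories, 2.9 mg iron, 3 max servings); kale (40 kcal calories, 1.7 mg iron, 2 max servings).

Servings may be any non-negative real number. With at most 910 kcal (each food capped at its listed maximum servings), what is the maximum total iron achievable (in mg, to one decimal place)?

Iron per kcal: kale 0.0425, lentils 0.01229, pasta 0.007752, banana 0.004464, avocado 0.00211.
Take 2 servings of kale: uses 80 kcal, +3.4 mg iron (running total 3.4 mg).
Take 3 servings of lentils: uses 708 kcal, +8.7 mg iron (running total 12.1 mg).
Take 0.4729 servings of pasta: uses 122 kcal, +0.9 mg iron (running total 13.0 mg).
Greedy by best ratio exhausts the calories allowance optimally: 13.0 mg.

13.0 mg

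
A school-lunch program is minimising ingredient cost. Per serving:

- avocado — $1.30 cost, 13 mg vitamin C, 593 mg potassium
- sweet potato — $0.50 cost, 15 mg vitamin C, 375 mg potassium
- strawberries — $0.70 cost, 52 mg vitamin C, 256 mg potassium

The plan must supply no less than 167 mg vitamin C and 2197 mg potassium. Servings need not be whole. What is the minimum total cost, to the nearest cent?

For a min-cost LP with two ≥-constraints, a basic feasible solution has at most two positive variables.
avocado only: max(167/13, 2197/593) = 12.85 servings → $16.70.
sweet potato only: max(167/15, 2197/375) = 11.13 servings → $5.57.
strawberries only: max(167/52, 2197/256) = 8.582 servings → $6.01.
avocado + sweet potato with both targets exact would need a negative amount; discard.
avocado + strawberries with both tight: 2.599 servings and 2.562 servings → $5.17.
sweet potato + strawberries with both tight: 4.565 servings and 1.895 servings → $3.61.
Cheapest feasible corner: $3.61.

$3.61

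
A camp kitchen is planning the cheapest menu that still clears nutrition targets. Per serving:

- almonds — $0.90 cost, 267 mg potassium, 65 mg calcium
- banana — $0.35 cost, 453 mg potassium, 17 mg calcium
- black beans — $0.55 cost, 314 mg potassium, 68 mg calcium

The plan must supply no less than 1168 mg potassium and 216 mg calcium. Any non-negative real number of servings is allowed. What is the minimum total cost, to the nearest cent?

$1.84

almonds only: max(1168/267, 216/65) = 4.375 servings → $3.94.
banana only: max(1168/453, 216/17) = 12.71 servings → $4.45.
black beans only: max(1168/314, 216/68) = 3.72 servings → $2.05.
almonds + banana with both tight: 3.131 servings and 0.7327 servings → $3.07.
almonds + black beans: the both-tight solution has a negative serving — not a feasible corner.
banana + black beans with both tight: 0.4555 servings and 3.063 servings → $1.84.
So the least-cost plan costs $1.84.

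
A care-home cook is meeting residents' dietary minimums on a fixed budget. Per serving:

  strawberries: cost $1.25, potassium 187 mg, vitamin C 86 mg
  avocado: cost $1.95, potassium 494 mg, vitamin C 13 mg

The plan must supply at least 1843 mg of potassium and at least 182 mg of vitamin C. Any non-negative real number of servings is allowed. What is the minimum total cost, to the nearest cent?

For a min-cost LP with two ≥-constraints, a basic feasible solution has at most two positive variables.
strawberries only: max(1843/187, 182/86) = 9.856 servings → $12.32.
avocado only: max(1843/494, 182/13) = 14 servings → $27.30.
strawberries + avocado with both tight: 1.647 servings and 3.107 servings → $8.12.
The minimum over all feasible corners is $8.12.

$8.12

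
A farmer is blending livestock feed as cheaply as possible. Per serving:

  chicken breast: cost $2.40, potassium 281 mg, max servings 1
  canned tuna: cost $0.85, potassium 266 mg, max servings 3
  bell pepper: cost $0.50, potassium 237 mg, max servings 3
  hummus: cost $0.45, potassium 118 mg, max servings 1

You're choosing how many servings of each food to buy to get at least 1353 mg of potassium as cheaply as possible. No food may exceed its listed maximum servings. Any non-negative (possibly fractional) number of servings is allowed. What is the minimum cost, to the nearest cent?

Cost per mg of potassium: bell pepper $0.0021, canned tuna $0.0032, hummus $0.0038, chicken breast $0.0085.
Take 3 servings of bell pepper: +711.0 mg potassium for $1.50 (total $1.50, still need 642.0 mg).
Take 2.414 servings of canned tuna: +642.0 mg potassium for $2.05 (total $3.55, still need 0.0 mg).
Greedy by cheapest-per-mg is optimal for a single linear constraint, so the minimum cost is $3.55.

$3.55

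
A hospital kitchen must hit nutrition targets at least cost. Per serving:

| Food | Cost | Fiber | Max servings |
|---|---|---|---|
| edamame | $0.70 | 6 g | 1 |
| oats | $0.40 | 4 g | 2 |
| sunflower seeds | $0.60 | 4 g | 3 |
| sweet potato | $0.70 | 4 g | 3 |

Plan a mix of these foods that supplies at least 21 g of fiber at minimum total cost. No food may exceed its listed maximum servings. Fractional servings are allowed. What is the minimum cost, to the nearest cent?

Cost per g of fiber: oats $0.1000, edamame $0.1167, sunflower seeds $0.1500, sweet potato $0.1750.
Take 2 servings of oats: +8.0 g fiber for $0.80 (total $0.80, still need 13.0 g).
Take 1 serving of edamame: +6.0 g fiber for $0.70 (total $1.50, still need 7.0 g).
Take 1.75 servings of sunflower seeds: +7.0 g fiber for $1.05 (total $2.55, still need 0.0 g).
Filling from the cheapest source first is optimal under one linear minimum: $2.55.

$2.55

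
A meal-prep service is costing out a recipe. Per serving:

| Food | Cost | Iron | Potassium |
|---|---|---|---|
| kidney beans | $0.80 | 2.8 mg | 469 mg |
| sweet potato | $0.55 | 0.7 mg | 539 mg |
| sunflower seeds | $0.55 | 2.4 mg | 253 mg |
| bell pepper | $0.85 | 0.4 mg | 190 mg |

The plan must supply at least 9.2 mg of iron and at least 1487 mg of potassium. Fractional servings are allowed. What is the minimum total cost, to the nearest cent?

For a min-cost LP with two ≥-constraints, a basic feasible solution has at most two positive variables.
kidney beans only: max(9.2/2.8, 1487/469) = 3.286 servings → $2.63.
sweet potato only: max(9.2/0.7, 1487/539) = 13.14 servings → $7.23.
sunflower seeds only: max(9.2/2.4, 1487/253) = 5.877 servings → $3.23.
bell pepper only: max(9.2/0.4, 1487/190) = 23 servings → $19.55.
kidney beans + sweet potato with both targets exact would need a negative amount; discard.
kidney beans + sunflower seeds with both tight: 2.975 servings and 0.3624 servings → $2.58.
kidney beans + bell pepper: intersection lies outside the first quadrant.
sweet potato + sunflower seeds with both tight: 1.112 servings and 3.509 servings → $2.54.
sweet potato + bell pepper: the both-tight solution has a negative serving — not a feasible corner.
sunflower seeds + bell pepper with both tight: 3.25 servings and 3.498 servings → $4.76.
So the least-cost plan costs $2.54.

$2.54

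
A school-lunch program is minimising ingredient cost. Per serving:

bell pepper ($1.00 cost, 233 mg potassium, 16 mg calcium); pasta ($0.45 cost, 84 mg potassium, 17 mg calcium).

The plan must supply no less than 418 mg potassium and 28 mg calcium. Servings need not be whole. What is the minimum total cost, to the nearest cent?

$1.79

Check every corner: each single food scaled to meet both minima, and each pair solved so both constraints bind.
bell pepper only: max(418/233, 28/16) = 1.794 servings → $1.79.
pasta only: max(418/84, 28/17) = 4.976 servings → $2.24.
bell pepper + pasta: the both-tight solution has a negative serving — not a feasible corner.
So the least-cost plan costs $1.79.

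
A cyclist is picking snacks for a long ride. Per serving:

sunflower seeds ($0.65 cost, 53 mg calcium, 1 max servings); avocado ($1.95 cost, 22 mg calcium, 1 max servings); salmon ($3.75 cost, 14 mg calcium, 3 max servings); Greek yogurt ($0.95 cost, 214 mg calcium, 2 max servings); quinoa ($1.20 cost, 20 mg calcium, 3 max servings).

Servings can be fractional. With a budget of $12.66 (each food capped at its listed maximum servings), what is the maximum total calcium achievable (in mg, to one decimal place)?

Calcium per dollar: Greek yogurt 225.3, sunflower seeds 81.54, quinoa 16.67, avocado 11.28, salmon 3.733.
Take 2 servings of Greek yogurt: spends $1.90, +428.0 mg calcium (running total 428.0 mg).
Take 1 serving of sunflower seeds: spends $0.65, +53.0 mg calcium (running total 481.0 mg).
Take 3 servings of quinoa: spends $3.60, +60.0 mg calcium (running total 541.0 mg).
Take 1 serving of avocado: spends $1.95, +22.0 mg calcium (running total 563.0 mg).
Take 1.216 servings of salmon: spends $4.56, +17.0 mg calcium (running total 580.0 mg).
Filling greedily by calcium-per-dollar is optimal for one linear limit, giving 580.0 mg.

580.0 mg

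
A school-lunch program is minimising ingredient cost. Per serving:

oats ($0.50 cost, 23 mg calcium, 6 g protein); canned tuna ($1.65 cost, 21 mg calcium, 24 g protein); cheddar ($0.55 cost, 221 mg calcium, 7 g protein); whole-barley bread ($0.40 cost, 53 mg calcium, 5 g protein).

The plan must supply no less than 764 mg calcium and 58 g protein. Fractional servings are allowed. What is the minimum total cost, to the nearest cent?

An LP optimum is at a vertex; with two nutrient constraints at most two foods are used. Check each candidate.
oats only: max(764/23, 58/6) = 33.22 servings → $16.61.
canned tuna only: max(764/21, 58/24) = 36.38 servings → $60.03.
cheddar only: max(764/221, 58/7) = 8.286 servings → $4.56.
whole-barley bread only: max(764/53, 58/5) = 14.42 servings → $5.77.
oats + canned tuna: intersection lies outside the first quadrant.
oats + cheddar with both tight: 6.412 servings and 2.79 servings → $4.74.
oats + whole-barley bread: intersection lies outside the first quadrant.
canned tuna + cheddar with both tight: 1.449 servings and 3.319 servings → $4.22.
canned tuna + whole-barley bread with both targets exact would need a negative amount; discard.
cheddar + whole-barley bread with both tight: 1.016 servings and 10.18 servings → $4.63.
So the least-cost plan costs $4.22.

$4.22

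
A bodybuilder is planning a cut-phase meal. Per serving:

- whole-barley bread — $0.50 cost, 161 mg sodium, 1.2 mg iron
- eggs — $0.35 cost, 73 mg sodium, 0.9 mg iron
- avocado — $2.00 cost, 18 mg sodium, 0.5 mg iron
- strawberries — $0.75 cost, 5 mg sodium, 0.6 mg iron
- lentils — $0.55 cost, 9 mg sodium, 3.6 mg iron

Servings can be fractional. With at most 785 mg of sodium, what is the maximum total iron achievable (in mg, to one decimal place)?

Iron per mg sodium: lentils 0.4, strawberries 0.12, avocado 0.02778, eggs 0.01233, whole-barley bread 0.007453.
With no serving limits, spend the whole sodium allowance on lentils: 785 mg / 9 mg × 3.6 mg = 314.0 mg.

314.0 mg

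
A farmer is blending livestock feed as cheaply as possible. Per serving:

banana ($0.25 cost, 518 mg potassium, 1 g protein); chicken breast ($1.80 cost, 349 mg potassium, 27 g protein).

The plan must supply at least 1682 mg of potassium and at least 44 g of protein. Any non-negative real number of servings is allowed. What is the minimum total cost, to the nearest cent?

An LP optimum is at a vertex; with two nutrient constraints at most two foods are used. Check each candidate.
banana only: max(1682/518, 44/1) = 44 servings → $11.00.
chicken breast only: max(1682/349, 44/27) = 4.819 servings → $8.68.
banana + chicken breast with both tight: 2.204 servings and 1.548 servings → $3.34.
The minimum over all feasible corners is $3.34.

$3.34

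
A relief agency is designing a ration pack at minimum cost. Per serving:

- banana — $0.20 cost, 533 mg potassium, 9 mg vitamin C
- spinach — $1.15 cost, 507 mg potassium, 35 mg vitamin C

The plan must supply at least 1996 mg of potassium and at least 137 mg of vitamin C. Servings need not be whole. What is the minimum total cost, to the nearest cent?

With two linear requirements the optimum uses one or two foods; enumerate the corners.
banana only: max(1996/533, 137/9) = 15.22 servings → $3.04.
spinach only: max(1996/507, 137/35) = 3.937 servings → $4.53.
banana + spinach with both tight: 0.02846 servings and 3.907 servings → $4.50.
The minimum over all feasible corners is $3.04.

$3.04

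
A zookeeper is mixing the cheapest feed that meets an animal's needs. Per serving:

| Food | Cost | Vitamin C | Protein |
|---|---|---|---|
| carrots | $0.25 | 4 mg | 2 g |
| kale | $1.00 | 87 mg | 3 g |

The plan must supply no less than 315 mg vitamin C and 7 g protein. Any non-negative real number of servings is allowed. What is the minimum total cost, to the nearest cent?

The cheapest plan sits at a corner of the feasible region — with two constraints it uses at most two foods.
carrots only: max(315/4, 7/2) = 78.75 servings → $19.69.
kale only: max(315/87, 7/3) = 3.621 servings → $3.62.
carrots + kale: the both-tight solution has a negative serving — not a feasible corner.
Cheapest feasible corner: $3.62.

$3.62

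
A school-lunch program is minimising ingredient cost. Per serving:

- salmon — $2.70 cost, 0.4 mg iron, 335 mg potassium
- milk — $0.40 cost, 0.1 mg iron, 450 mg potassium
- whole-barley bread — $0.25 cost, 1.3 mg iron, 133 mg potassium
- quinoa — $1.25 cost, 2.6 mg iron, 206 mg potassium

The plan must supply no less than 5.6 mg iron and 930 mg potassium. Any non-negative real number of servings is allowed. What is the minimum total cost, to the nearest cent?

$1.39

Compare the cost at each extreme point of the feasible region.
salmon only: max(5.6/0.4, 930/335) = 14 servings → $37.80.
milk only: max(5.6/0.1, 930/450) = 56 servings → $22.40.
whole-barley bread only: max(5.6/1.3, 930/133) = 6.992 servings → $1.75.
quinoa only: max(5.6/2.6, 930/206) = 4.515 servings → $5.64.
salmon + milk: the both-tight solution has a negative serving — not a feasible corner.
salmon + whole-barley bread with both tight: 1.214 servings and 3.934 servings → $4.26.
salmon + quinoa with both tight: 1.603 servings and 1.907 servings → $6.71.
milk + whole-barley bread with both tight: 0.812 servings and 4.245 servings → $1.39.
milk + quinoa with both tight: 1.1 servings and 2.112 servings → $3.08.
whole-barley bread + quinoa: intersection lies outside the first quadrant.
The minimum over all feasible corners is $1.39.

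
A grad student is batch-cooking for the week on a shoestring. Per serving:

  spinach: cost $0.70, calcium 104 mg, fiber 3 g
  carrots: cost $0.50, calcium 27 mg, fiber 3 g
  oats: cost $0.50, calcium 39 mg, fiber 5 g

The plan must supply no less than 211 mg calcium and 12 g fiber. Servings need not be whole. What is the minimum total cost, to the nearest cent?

$1.78

For a min-cost LP with two ≥-constraints, a basic feasible solution has at most two positive variables.
spinach only: max(211/104, 12/3) = 4 servings → $2.80.
carrots only: max(211/27, 12/3) = 7.815 servings → $3.91.
oats only: max(211/39, 12/5) = 5.41 servings → $2.71.
spinach + carrots with both tight: 1.338 servings and 2.662 servings → $2.27.
spinach + oats with both tight: 1.457 servings and 1.526 servings → $1.78.
carrots + oats with both targets exact would need a negative amount; discard.
Cheapest feasible corner: $1.78.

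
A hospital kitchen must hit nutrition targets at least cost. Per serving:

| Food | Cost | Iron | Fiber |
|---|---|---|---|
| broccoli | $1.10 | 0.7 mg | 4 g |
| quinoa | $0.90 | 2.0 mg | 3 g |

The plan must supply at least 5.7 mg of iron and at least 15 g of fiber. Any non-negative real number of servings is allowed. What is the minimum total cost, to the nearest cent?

$4.28

With two linear requirements the optimum uses one or two foods; enumerate the corners.
broccoli only: max(5.7/0.7, 15/4) = 8.143 servings → $8.96.
quinoa only: max(5.7/2.0, 15/3) = 5 servings → $4.50.
broccoli + quinoa with both tight: 2.186 servings and 2.085 servings → $4.28.
The minimum over all feasible corners is $4.28.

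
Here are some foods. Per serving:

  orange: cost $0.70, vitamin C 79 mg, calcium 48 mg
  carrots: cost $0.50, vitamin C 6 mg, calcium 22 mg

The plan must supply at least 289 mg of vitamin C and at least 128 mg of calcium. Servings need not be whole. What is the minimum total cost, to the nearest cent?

$2.56

Minimising a linear cost over {vitamin C ≥ 289, calcium ≥ 128, servings ≥ 0} — the optimum is at a vertex, using one or two foods.
orange only: max(289/79, 128/48) = 3.658 servings → $2.56.
carrots only: max(289/6, 128/22) = 48.17 servings → $24.08.
orange + carrots: the both-tight solution has a negative serving — not a feasible corner.
Cheapest feasible corner: $2.56.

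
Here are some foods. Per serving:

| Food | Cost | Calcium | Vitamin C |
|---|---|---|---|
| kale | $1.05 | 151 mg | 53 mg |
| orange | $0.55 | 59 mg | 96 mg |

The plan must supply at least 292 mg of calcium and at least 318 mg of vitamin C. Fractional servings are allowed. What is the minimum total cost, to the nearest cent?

Two binding constraints pin down two serving amounts, so the optimal mix uses at most two foods. The candidates are each food alone (scaled to the tighter of calcium/vitamin C) and each pair with both constraints tight.
kale only: max(292/151, 318/53) = 6 servings → $6.30.
orange only: max(292/59, 318/96) = 4.949 servings → $2.72.
kale + orange with both tight: 0.8154 servings and 2.862 servings → $2.43.
So the least-cost plan costs $2.43.

$2.43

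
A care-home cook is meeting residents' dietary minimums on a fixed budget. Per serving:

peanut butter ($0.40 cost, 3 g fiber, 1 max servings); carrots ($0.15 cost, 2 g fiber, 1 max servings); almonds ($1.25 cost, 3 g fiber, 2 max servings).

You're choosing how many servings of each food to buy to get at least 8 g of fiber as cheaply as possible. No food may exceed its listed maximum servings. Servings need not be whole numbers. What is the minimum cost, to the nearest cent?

$1.80

Cost per g of fiber: carrots $0.0750, peanut butter $0.1333, almonds $0.4167.
Take 1 serving of carrots: +2.0 g fiber for $0.15 (total $0.15, still need 6.0 g).
Take 1 serving of peanut butter: +3.0 g fiber for $0.40 (total $0.55, still need 3.0 g).
Take 1 serving of almonds: +3.0 g fiber for $1.25 (total $1.80, still need 0.0 g).
Filling from the cheapest source first is optimal under one linear minimum: $1.80.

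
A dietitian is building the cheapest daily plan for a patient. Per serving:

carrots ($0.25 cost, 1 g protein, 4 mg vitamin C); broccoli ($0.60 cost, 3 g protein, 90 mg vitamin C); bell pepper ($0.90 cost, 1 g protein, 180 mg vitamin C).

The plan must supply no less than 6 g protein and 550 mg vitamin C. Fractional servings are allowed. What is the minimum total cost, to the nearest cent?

$2.93

carrots only: max(6/1, 550/4) = 137.5 servings → $34.38.
broccoli only: max(6/3, 550/90) = 6.111 servings → $3.67.
bell pepper only: max(6/1, 550/180) = 6 servings → $5.40.
carrots + broccoli: the both-tight solution has a negative serving — not a feasible corner.
carrots + bell pepper with both tight: 3.011 servings and 2.989 servings → $3.44.
broccoli + bell pepper with both tight: 1.178 servings and 2.467 servings → $2.93.
So the least-cost plan costs $2.93.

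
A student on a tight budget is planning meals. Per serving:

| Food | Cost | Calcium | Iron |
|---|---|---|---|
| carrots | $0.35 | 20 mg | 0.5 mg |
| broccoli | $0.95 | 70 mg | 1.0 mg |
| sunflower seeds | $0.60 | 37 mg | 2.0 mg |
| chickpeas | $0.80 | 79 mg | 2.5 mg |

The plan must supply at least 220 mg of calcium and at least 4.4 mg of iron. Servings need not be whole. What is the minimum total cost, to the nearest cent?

Compare the cost at each extreme point of the feasible region.
carrots only: max(220/20, 4.4/0.5) = 11 servings → $3.85.
broccoli only: max(220/70, 4.4/1.0) = 4.4 servings → $4.18.
sunflower seeds only: max(220/37, 4.4/2.0) = 5.946 servings → $3.57.
chickpeas only: max(220/79, 4.4/2.5) = 2.785 servings → $2.23.
carrots + broccoli with both tight: 5.867 servings and 1.467 servings → $3.45.
carrots + sunflower seeds: intersection lies outside the first quadrant.
carrots + chickpeas: intersection lies outside the first quadrant.
broccoli + sunflower seeds with both tight: 2.691 servings and 0.8544 servings → $3.07.
broccoli + chickpeas with both tight: 2.108 servings and 0.9167 servings → $2.74.
sunflower seeds + chickpeas: the both-tight solution has a negative serving — not a feasible corner.
Cheapest feasible corner: $2.23.

$2.23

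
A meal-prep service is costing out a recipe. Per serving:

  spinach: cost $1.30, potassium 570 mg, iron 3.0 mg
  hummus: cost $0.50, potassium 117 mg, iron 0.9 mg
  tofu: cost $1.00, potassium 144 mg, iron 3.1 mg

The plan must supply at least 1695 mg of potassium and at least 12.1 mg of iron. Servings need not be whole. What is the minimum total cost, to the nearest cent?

$4.78

Check every corner: each single food scaled to meet both minima, and each pair solved so both constraints bind.
spinach only: max(1695/570, 12.1/3.0) = 4.033 servings → $5.24.
hummus only: max(1695/117, 12.1/0.9) = 14.49 servings → $7.24.
tofu only: max(1695/144, 12.1/3.1) = 11.77 servings → $11.77.
spinach + hummus with both tight: 0.6778 servings and 11.19 servings → $6.47.
spinach + tofu with both tight: 2.631 servings and 1.357 servings → $4.78.
hummus + tofu: intersection lies outside the first quadrant.
So the least-cost plan costs $4.78.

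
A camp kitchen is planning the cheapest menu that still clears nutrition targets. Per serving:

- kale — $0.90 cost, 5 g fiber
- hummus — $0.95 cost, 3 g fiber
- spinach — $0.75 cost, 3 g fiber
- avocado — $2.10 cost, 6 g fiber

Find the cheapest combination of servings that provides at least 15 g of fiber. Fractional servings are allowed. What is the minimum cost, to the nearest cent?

$2.70

Cost per g of fiber: kale $0.1800, spinach $0.2500, hummus $0.3167, avocado $0.3500.
With no serving limits, use only kale: 15 g / 5 g = 3 servings × $0.90 = $2.70.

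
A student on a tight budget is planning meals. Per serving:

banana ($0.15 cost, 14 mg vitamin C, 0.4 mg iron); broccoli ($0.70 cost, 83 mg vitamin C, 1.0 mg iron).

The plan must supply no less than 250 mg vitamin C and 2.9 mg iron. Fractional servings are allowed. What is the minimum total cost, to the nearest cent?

$2.11

A basic optimal solution has at most two foods positive. Try each food alone and each pair with both targets met exactly.
banana only: max(250/14, 2.9/0.4) = 17.86 servings → $2.68.
broccoli only: max(250/83, 2.9/1.0) = 3.012 servings → $2.11.
banana + broccoli with both targets exact would need a negative amount; discard.
The minimum over all feasible corners is $2.11.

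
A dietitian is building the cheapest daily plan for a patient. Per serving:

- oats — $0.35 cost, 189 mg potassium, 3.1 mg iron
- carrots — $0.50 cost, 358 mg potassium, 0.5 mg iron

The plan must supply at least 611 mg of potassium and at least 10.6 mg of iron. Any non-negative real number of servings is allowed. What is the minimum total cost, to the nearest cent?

Minimising a linear cost over {potassium ≥ 611, iron ≥ 10.6, servings ≥ 0} — the optimum is at a vertex, using one or two foods.
oats only: max(611/189, 10.6/3.1) = 3.419 servings → $1.20.
carrots only: max(611/358, 10.6/0.5) = 21.2 servings → $10.60.
oats + carrots with both targets exact would need a negative amount; discard.
The minimum over all feasible corners is $1.20.

$1.20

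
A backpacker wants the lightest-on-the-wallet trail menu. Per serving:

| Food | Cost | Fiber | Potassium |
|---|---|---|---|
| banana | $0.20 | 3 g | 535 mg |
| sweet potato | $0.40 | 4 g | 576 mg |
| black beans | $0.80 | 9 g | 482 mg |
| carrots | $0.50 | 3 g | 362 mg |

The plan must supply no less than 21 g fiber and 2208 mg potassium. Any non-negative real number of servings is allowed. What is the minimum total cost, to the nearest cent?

$1.40

Compare the cost at each extreme point of the feasible region.
banana only: max(21/3, 2208/535) = 7 servings → $1.40.
sweet potato only: max(21/4, 2208/576) = 5.25 servings → $2.10.
black beans only: max(21/9, 2208/482) = 4.581 servings → $3.66.
carrots only: max(21/3, 2208/362) = 7 servings → $3.50.
banana + sweet potato: intersection lies outside the first quadrant.
banana + black beans with both tight: 2.894 servings and 1.369 servings → $1.67.
banana + carrots: the both-tight solution has a negative serving — not a feasible corner.
sweet potato + black beans with both tight: 2.994 servings and 1.002 servings → $2.00.
sweet potato + carrots: the both-tight solution has a negative serving — not a feasible corner.
black beans + carrots with both tight: 0.5397 servings and 5.381 servings → $3.12.
Cheapest feasible corner: $1.40.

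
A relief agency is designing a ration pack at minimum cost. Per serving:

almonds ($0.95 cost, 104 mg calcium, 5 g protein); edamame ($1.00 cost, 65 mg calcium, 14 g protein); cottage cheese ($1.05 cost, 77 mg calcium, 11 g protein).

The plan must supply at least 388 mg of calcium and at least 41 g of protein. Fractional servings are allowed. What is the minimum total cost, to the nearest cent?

A basic optimal solution has at most two foods positive. Try each food alone and each pair with both targets met exactly.
almonds only: max(388/104, 41/5) = 8.2 servings → $7.79.
edamame only: max(388/65, 41/14) = 5.969 servings → $5.97.
cottage cheese only: max(388/77, 41/11) = 5.039 servings → $5.29.
almonds + edamame with both tight: 2.447 servings and 2.055 servings → $4.38.
almonds + cottage cheese with both tight: 1.464 servings and 3.062 servings → $4.61.
edamame + cottage cheese: intersection lies outside the first quadrant.
Cheapest feasible corner: $4.38.

$4.38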